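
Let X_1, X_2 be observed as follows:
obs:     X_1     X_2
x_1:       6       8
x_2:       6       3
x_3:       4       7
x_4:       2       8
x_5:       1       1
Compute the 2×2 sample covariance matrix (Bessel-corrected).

Step 1 — column means:
  mean(X_1) = (6 + 6 + 4 + 2 + 1) / 5 = 19/5 = 3.8
  mean(X_2) = (8 + 3 + 7 + 8 + 1) / 5 = 27/5 = 5.4

Step 2 — sample covariance S[i,j] = (1/(n-1)) · Σ_k (x_{k,i} - mean_i) · (x_{k,j} - mean_j), with n-1 = 4.
  S[X_1,X_1] = ((2.2)·(2.2) + (2.2)·(2.2) + (0.2)·(0.2) + (-1.8)·(-1.8) + (-2.8)·(-2.8)) / 4 = 20.8/4 = 5.2
  S[X_1,X_2] = ((2.2)·(2.6) + (2.2)·(-2.4) + (0.2)·(1.6) + (-1.8)·(2.6) + (-2.8)·(-4.4)) / 4 = 8.4/4 = 2.1
  S[X_2,X_2] = ((2.6)·(2.6) + (-2.4)·(-2.4) + (1.6)·(1.6) + (2.6)·(2.6) + (-4.4)·(-4.4)) / 4 = 41.2/4 = 10.3

S is symmetric (S[j,i] = S[i,j]). Assembling:

S = [[5.2, 2.1],
 [2.1, 10.3]]


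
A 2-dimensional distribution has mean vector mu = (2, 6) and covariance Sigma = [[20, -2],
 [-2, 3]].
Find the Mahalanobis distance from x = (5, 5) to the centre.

Step 1 — centre the observation: (x - mu) = (3, -1).

Step 2 — invert Sigma. det(Sigma) = 20·3 - (-2)² = 56.
  Sigma^{-1} = (1/det) · [[d, -b], [-b, a]] = [[0.0536, 0.0357],
 [0.0357, 0.3571]].

Step 3 — form the quadratic (x - mu)^T · Sigma^{-1} · (x - mu):
  Sigma^{-1} · (x - mu) = (0.125, -0.25).
  (x - mu)^T · [Sigma^{-1} · (x - mu)] = (3)·(0.125) + (-1)·(-0.25) = 0.625.

Step 4 — take square root: d = √(0.625) ≈ 0.7906.

d(x, mu) = √(0.625) ≈ 0.7906


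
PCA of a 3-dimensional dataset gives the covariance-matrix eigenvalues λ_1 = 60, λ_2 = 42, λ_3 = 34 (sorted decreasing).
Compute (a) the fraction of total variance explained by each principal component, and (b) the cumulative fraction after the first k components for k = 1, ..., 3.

Step 1 — total variance = trace(Sigma) = Σ λ_i = 60 + 42 + 34 = 136.

Step 2 — fraction explained by component i = λ_i / Σ λ:
  PC1: 60/136 = 0.4412
  PC2: 42/136 = 0.3088
  PC3: 34/136 = 0.25

Step 3 — cumulative fraction after k components = (λ_1 + ... + λ_k) / Σ λ:
  k = 1: 60/136 = 0.4412
  k = 2: (60 + 42)/136 = 102/136 = 0.75
  k = 3: (60 + 42 + 34)/136 = 136/136 = 1

Summary (fraction, with percent):

explained: PC1 0.4412 (44.12%), PC2 0.3088 (30.88%), PC3 0.25 (25%);  cumulative: 0.4412, 0.75, 1


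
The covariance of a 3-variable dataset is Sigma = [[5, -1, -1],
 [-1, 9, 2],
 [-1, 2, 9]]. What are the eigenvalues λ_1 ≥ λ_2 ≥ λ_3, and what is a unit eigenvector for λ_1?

Step 1 — characteristic polynomial p(λ) = det(λI - Sigma) = λ³ - tr·λ² + c_1·λ - det, where tr = trace, c_1 = sum of the principal 2×2 minors, det = det(Sigma):
  tr = 5 + 9 + 9 = 23,
  c_1 = (5·9 - (-1)²) + (5·9 - (-1)²) + (9·9 - (2)²) = 44 + 44 + 77 = 165,
  det = 5·(9·9 - (2)²) - (-1)·((-1)·9 - (2)·(-1)) + (-1)·((-1)·(2) - 9·(-1)) = 5·(77) - (-1)·(-7) + (-1)·(7) = 371.
  So p(λ) = λ³ - 23λ² + 165λ - 371.
Step 2 — look for an integer root (rational root theorem: any rational root is an integer divisor of 371). Testing λ = 7:
  p(7) = 343 - 1127 + 1155 - 371 = 0  ✓
  Dividing out (λ - 7): p(λ) = (λ - 7)(λ² - 16λ + 53).
Step 3 — remaining eigenvalues from the quadratic λ² - 16λ + 53 = 0:
  Δ = 16² - 4·53 = 256 - 212 = 44,  λ = (16 ± √44)/2 = (16 ± 6.6332)/2 ≈ 11.3166 or 4.6834.
  Sorted: λ_1 = 11.3166,  λ_2 = 7,  λ_3 = 4.6834  (check: sum = 23 = tr ✓).

Step 4 — unit eigenvector for λ_1 ≈ 11.3166: v spans the null space of (Sigma - λ_1 I), whose rows are
  r_1 = (-6.3166, -1, -1),  r_2 = (-1, -2.3166, 2),  r_3 = (-1, 2, -2.3166).
  v is orthogonal to every row, so take v ∝ r_1 × r_2 = ((-1)·(2) - (-1)·(-2.3166), (-1)·(-1) - (-6.3166)·(2), (-6.3166)·(-2.3166) - (-1)·(-1)) ≈ (-4.3166, 13.6332, 13.6332).
  Rescale (multiply by -1 so the first nonzero entry is positive): u = (4.3166, -13.6332, -13.6332).
  ||u|| = √((4.3166)² + (-13.6332)² + (-13.6332)²) = √(390.3642) ≈ 19.7576,  v_1 = u/||u|| ≈ (0.2185, -0.69, -0.69) (||v_1|| = 1).

λ_1 = 11.3166,  λ_2 = 7,  λ_3 = 4.6834;  v_1 ≈ (0.2185, -0.69, -0.69)


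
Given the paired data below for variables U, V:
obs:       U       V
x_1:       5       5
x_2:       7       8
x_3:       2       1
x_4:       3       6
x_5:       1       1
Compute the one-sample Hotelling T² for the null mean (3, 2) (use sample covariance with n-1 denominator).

Step 1 — sample mean vector:
  mean(U) = (5 + 7 + 2 + 3 + 1) / 5 = 18/5 = 3.6
  mean(V) = (5 + 8 + 1 + 6 + 1) / 5 = 21/5 = 4.2
  x̄ = (3.6, 4.2),  deviation x̄ - mu_0 = (3.6, 4.2) - (3, 2) = (0.6, 2.2).

Step 2 — sample covariance matrix, S[i,j] = (1/(n-1)) · Σ_k (x_{k,i} - mean_i) · (x_{k,j} - mean_j), divisor n-1 = 4:
  S[U,U] = ((1.4)·(1.4) + (3.4)·(3.4) + (-1.6)·(-1.6) + (-0.6)·(-0.6) + (-2.6)·(-2.6)) / 4 = 23.2/4 = 5.8
  S[U,V] = ((1.4)·(0.8) + (3.4)·(3.8) + (-1.6)·(-3.2) + (-0.6)·(1.8) + (-2.6)·(-3.2)) / 4 = 26.4/4 = 6.6
  S[V,V] = ((0.8)·(0.8) + (3.8)·(3.8) + (-3.2)·(-3.2) + (1.8)·(1.8) + (-3.2)·(-3.2)) / 4 = 38.8/4 = 9.7
  S = [[5.8, 6.6],
 [6.6, 9.7]].

Step 3 — invert S. det(S) = 5.8·9.7 - (6.6)² = 12.7.
  S^{-1} = (1/det) · [[d, -b], [-b, a]] = [[0.7638, -0.5197],
 [-0.5197, 0.4567]].

Step 4 — quadratic form (x̄ - mu_0)^T · S^{-1} · (x̄ - mu_0):
  S^{-1} · (x̄ - mu_0) = (-0.685, 0.6929),
  (x̄ - mu_0)^T · [...] = (0.6)·(-0.685) + (2.2)·(0.6929) = 1.1134.

Step 5 — scale by n: T² = 5 · 1.1134 = 5.5669.

T² ≈ 5.5669


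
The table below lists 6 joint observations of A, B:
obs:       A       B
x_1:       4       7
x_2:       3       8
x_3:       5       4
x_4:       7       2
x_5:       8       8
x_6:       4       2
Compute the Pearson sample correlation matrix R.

Step 1 — column means:
  mean(A) = (4 + 3 + 5 + 7 + 8 + 4) / 6 = 31/6 = 5.1667
  mean(B) = (7 + 8 + 4 + 2 + 8 + 2) / 6 = 31/6 = 5.1667

Step 2 — sample variances and covariances s[i,j] = (1/(n-1)) · Σ_k (x_{k,i} - mean_i) · (x_{k,j} - mean_j), with n-1 = 5:
  s[A,A] = ((-1.1667)·(-1.1667) + (-2.1667)·(-2.1667) + (-0.1667)·(-0.1667) + (1.8333)·(1.8333) + (2.8333)·(2.8333) + (-1.1667)·(-1.1667)) / 5 = 18.8333/5 = 3.7667
  s[A,B] = ((-1.1667)·(1.8333) + (-2.1667)·(2.8333) + (-0.1667)·(-1.1667) + (1.8333)·(-3.1667) + (2.8333)·(2.8333) + (-1.1667)·(-3.1667)) / 5 = -2.1667/5 = -0.4333
  s[B,B] = ((1.8333)·(1.8333) + (2.8333)·(2.8333) + (-1.1667)·(-1.1667) + (-3.1667)·(-3.1667) + (2.8333)·(2.8333) + (-3.1667)·(-3.1667)) / 5 = 40.8333/5 = 8.1667
  Sample standard deviations s_i = √(s[i,i]):
  s(A) = √(3.7667) = 1.9408
  s(B) = √(8.1667) = 2.8577

Step 3 — r_{ij} = s_{ij} / (s_i · s_j):
  r[A,A] = 1 (diagonal).
  r[A,B] = -0.4333 / (1.9408 · 2.8577) = -0.4333 / 5.5463 = -0.0781
  r[B,B] = 1 (diagonal).

R is symmetric with unit diagonal. Assembling:

R = [[1, -0.0781],
 [-0.0781, 1]]


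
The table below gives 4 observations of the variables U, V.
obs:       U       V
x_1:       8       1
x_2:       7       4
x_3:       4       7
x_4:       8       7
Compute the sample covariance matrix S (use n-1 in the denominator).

Step 1 — column means:
  mean(U) = (8 + 7 + 4 + 8) / 4 = 27/4 = 6.75
  mean(V) = (1 + 4 + 7 + 7) / 4 = 19/4 = 4.75

Step 2 — sample covariance S[i,j] = (1/(n-1)) · Σ_k (x_{k,i} - mean_i) · (x_{k,j} - mean_j), with n-1 = 3.
  S[U,U] = ((1.25)·(1.25) + (0.25)·(0.25) + (-2.75)·(-2.75) + (1.25)·(1.25)) / 3 = 10.75/3 = 3.5833
  S[U,V] = ((1.25)·(-3.75) + (0.25)·(-0.75) + (-2.75)·(2.25) + (1.25)·(2.25)) / 3 = -8.25/3 = -2.75
  S[V,V] = ((-3.75)·(-3.75) + (-0.75)·(-0.75) + (2.25)·(2.25) + (2.25)·(2.25)) / 3 = 24.75/3 = 8.25

S is symmetric (S[j,i] = S[i,j]). Assembling:

S = [[3.5833, -2.75],
 [-2.75, 8.25]]


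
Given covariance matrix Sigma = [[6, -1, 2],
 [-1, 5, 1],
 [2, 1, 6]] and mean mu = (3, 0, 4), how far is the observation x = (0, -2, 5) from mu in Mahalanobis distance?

Step 1 — centre the observation: (x - mu) = (-3, -2, 1).

Step 2 — invert Sigma (cofactor / det for 3×3, or solve directly):
  Sigma^{-1} = [[0.2014, 0.0556, -0.0764],
 [0.0556, 0.2222, -0.0556],
 [-0.0764, -0.0556, 0.2014]].

Step 3 — form the quadratic (x - mu)^T · Sigma^{-1} · (x - mu):
  Sigma^{-1} · (x - mu) = (-0.7917, -0.6667, 0.5417).
  (x - mu)^T · [Sigma^{-1} · (x - mu)] = (-3)·(-0.7917) + (-2)·(-0.6667) + (1)·(0.5417) = 4.25.

Step 4 — take square root: d = √(4.25) ≈ 2.0616.

d(x, mu) = √(4.25) ≈ 2.0616


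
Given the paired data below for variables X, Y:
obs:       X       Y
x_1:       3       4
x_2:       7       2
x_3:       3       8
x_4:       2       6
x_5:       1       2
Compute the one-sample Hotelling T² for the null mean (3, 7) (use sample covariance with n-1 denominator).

Step 1 — sample mean vector:
  mean(X) = (3 + 7 + 3 + 2 + 1) / 5 = 16/5 = 3.2
  mean(Y) = (4 + 2 + 8 + 6 + 2) / 5 = 22/5 = 4.4
  x̄ = (3.2, 4.4),  deviation x̄ - mu_0 = (3.2, 4.4) - (3, 7) = (0.2, -2.6).

Step 2 — sample covariance matrix, S[i,j] = (1/(n-1)) · Σ_k (x_{k,i} - mean_i) · (x_{k,j} - mean_j), divisor n-1 = 4:
  S[X,X] = ((-0.2)·(-0.2) + (3.8)·(3.8) + (-0.2)·(-0.2) + (-1.2)·(-1.2) + (-2.2)·(-2.2)) / 4 = 20.8/4 = 5.2
  S[X,Y] = ((-0.2)·(-0.4) + (3.8)·(-2.4) + (-0.2)·(3.6) + (-1.2)·(1.6) + (-2.2)·(-2.4)) / 4 = -6.4/4 = -1.6
  S[Y,Y] = ((-0.4)·(-0.4) + (-2.4)·(-2.4) + (3.6)·(3.6) + (1.6)·(1.6) + (-2.4)·(-2.4)) / 4 = 27.2/4 = 6.8
  S = [[5.2, -1.6],
 [-1.6, 6.8]].

Step 3 — invert S. det(S) = 5.2·6.8 - (-1.6)² = 32.8.
  S^{-1} = (1/det) · [[d, -b], [-b, a]] = [[0.2073, 0.0488],
 [0.0488, 0.1585]].

Step 4 — quadratic form (x̄ - mu_0)^T · S^{-1} · (x̄ - mu_0):
  S^{-1} · (x̄ - mu_0) = (-0.0854, -0.4024),
  (x̄ - mu_0)^T · [...] = (0.2)·(-0.0854) + (-2.6)·(-0.4024) = 1.0293.

Step 5 — scale by n: T² = 5 · 1.0293 = 5.1463.

T² ≈ 5.1463


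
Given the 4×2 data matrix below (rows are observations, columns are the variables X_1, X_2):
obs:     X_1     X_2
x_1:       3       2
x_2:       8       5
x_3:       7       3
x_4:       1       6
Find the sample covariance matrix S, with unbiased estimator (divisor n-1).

Step 1 — column means:
  mean(X_1) = (3 + 8 + 7 + 1) / 4 = 19/4 = 4.75
  mean(X_2) = (2 + 5 + 3 + 6) / 4 = 16/4 = 4

Step 2 — sample covariance S[i,j] = (1/(n-1)) · Σ_k (x_{k,i} - mean_i) · (x_{k,j} - mean_j), with n-1 = 3.
  S[X_1,X_1] = ((-1.75)·(-1.75) + (3.25)·(3.25) + (2.25)·(2.25) + (-3.75)·(-3.75)) / 3 = 32.75/3 = 10.9167
  S[X_1,X_2] = ((-1.75)·(-2) + (3.25)·(1) + (2.25)·(-1) + (-3.75)·(2)) / 3 = -3/3 = -1
  S[X_2,X_2] = ((-2)·(-2) + (1)·(1) + (-1)·(-1) + (2)·(2)) / 3 = 10/3 = 3.3333

S is symmetric (S[j,i] = S[i,j]). Assembling:

S = [[10.9167, -1],
 [-1, 3.3333]]


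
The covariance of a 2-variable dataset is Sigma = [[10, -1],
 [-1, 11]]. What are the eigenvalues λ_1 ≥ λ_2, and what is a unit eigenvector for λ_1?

Step 1 — characteristic polynomial of 2×2 Sigma:
  det(Sigma - λI) = λ² - trace · λ + det = 0.
  trace = 10 + 11 = 21, det = 10·11 - (-1)² = 109.
Step 2 — discriminant:
  Δ = trace² - 4·det = 441 - 436 = 5.
Step 3 — eigenvalues:
  λ = (trace ± √Δ)/2 = (21 ± 2.2361)/2,
  λ_1 = 11.618,  λ_2 = 9.382.

Step 4 — unit eigenvector for λ_1: solve (Sigma - λ_1 I)v = 0. First row:
  (10 - 11.618)·v_x + (-1)·v_y = 0, i.e. (-1.618)·v_x + (-1)·v_y = 0,
  so v ∝ (b, λ_1 - a) = (-1, 1.618); multiply by -1 so the first entry is positive: u = (1, -1.618).
  ||u|| = √((1)² + (-1.618)²) = √(3.618) ≈ 1.9021,
  v_1 = u/||u|| ≈ (0.5257, -0.8507) (||v_1|| = 1).

λ_1 = 11.618,  λ_2 = 9.382;  v_1 ≈ (0.5257, -0.8507)


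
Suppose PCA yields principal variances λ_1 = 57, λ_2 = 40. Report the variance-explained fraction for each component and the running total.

Step 1 — total variance = trace(Sigma) = Σ λ_i = 57 + 40 = 97.

Step 2 — fraction explained by component i = λ_i / Σ λ:
  PC1: 57/97 = 0.5876
  PC2: 40/97 = 0.4124

Step 3 — cumulative fraction after k components = (λ_1 + ... + λ_k) / Σ λ:
  k = 1: 57/97 = 0.5876
  k = 2: (57 + 40)/97 = 97/97 = 1

Summary (fraction, with percent):

explained: PC1 0.5876 (58.76%), PC2 0.4124 (41.24%);  cumulative: 0.5876, 1


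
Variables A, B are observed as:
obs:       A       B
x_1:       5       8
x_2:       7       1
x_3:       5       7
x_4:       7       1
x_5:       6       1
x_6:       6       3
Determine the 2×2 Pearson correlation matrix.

Step 1 — column means:
  mean(A) = (5 + 7 + 5 + 7 + 6 + 6) / 6 = 36/6 = 6
  mean(B) = (8 + 1 + 7 + 1 + 1 + 3) / 6 = 21/6 = 3.5

Step 2 — sample variances and covariances s[i,j] = (1/(n-1)) · Σ_k (x_{k,i} - mean_i) · (x_{k,j} - mean_j), with n-1 = 5:
  s[A,A] = ((-1)·(-1) + (1)·(1) + (-1)·(-1) + (1)·(1) + (0)·(0) + (0)·(0)) / 5 = 4/5 = 0.8
  s[A,B] = ((-1)·(4.5) + (1)·(-2.5) + (-1)·(3.5) + (1)·(-2.5) + (0)·(-2.5) + (0)·(-0.5)) / 5 = -13/5 = -2.6
  s[B,B] = ((4.5)·(4.5) + (-2.5)·(-2.5) + (3.5)·(3.5) + (-2.5)·(-2.5) + (-2.5)·(-2.5) + (-0.5)·(-0.5)) / 5 = 51.5/5 = 10.3
  Sample standard deviations s_i = √(s[i,i]):
  s(A) = √(0.8) = 0.8944
  s(B) = √(10.3) = 3.2094

Step 3 — r_{ij} = s_{ij} / (s_i · s_j):
  r[A,A] = 1 (diagonal).
  r[A,B] = -2.6 / (0.8944 · 3.2094) = -2.6 / 2.8705 = -0.9058
  r[B,B] = 1 (diagonal).

R is symmetric with unit diagonal. Assembling:

R = [[1, -0.9058],
 [-0.9058, 1]]


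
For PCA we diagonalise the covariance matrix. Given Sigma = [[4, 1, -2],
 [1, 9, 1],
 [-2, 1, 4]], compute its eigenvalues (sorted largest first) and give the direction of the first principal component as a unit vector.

Step 1 — characteristic polynomial p(λ) = det(λI - Sigma) = λ³ - tr·λ² + c_1·λ - det, where tr = trace, c_1 = sum of the principal 2×2 minors, det = det(Sigma):
  tr = 4 + 9 + 4 = 17,
  c_1 = (4·9 - (1)²) + (4·4 - (-2)²) + (9·4 - (1)²) = 35 + 12 + 35 = 82,
  det = 4·(9·4 - (1)²) - (1)·((1)·4 - (1)·(-2)) + (-2)·((1)·(1) - 9·(-2)) = 4·(35) - (1)·(6) + (-2)·(19) = 96.
  So p(λ) = λ³ - 17λ² + 82λ - 96.
Step 2 — look for an integer root (rational root theorem: any rational root is an integer divisor of 96). Testing λ = 6:
  p(6) = 216 - 612 + 492 - 96 = 0  ✓
  Dividing out (λ - 6): p(λ) = (λ - 6)(λ² - 11λ + 16).
Step 3 — remaining eigenvalues from the quadratic λ² - 11λ + 16 = 0:
  Δ = 11² - 4·16 = 121 - 64 = 57,  λ = (11 ± √57)/2 = (11 ± 7.5498)/2 ≈ 9.2749 or 1.7251.
  Sorted: λ_1 = 9.2749,  λ_2 = 6,  λ_3 = 1.7251  (check: sum = 17 = tr ✓).

Step 4 — unit eigenvector for λ_1 ≈ 9.2749: v spans the null space of (Sigma - λ_1 I), whose rows are
  r_1 = (-5.2749, 1, -2),  r_2 = (1, -0.2749, 1),  r_3 = (-2, 1, -5.2749).
  v is orthogonal to every row, so take v ∝ r_1 × r_2 = ((1)·(1) - (-2)·(-0.2749), (-2)·(1) - (-5.2749)·(1), (-5.2749)·(-0.2749) - (1)·(1)) ≈ (0.4502, 3.2749, 0.4502).
  Let u = (0.4502, 3.2749, 0.4502).
  ||u|| = √((0.4502)² + (3.2749)² + (0.4502)²) = √(11.1304) ≈ 3.3362,  v_1 = u/||u|| ≈ (0.1349, 0.9816, 0.1349) (||v_1|| = 1).

λ_1 = 9.2749,  λ_2 = 6,  λ_3 = 1.7251;  v_1 ≈ (0.1349, 0.9816, 0.1349)


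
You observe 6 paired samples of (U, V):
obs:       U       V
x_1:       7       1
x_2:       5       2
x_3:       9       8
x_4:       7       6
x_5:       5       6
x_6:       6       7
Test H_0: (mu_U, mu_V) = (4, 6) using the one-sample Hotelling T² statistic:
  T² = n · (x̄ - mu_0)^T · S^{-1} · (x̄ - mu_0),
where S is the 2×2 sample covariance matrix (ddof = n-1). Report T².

Step 1 — sample mean vector:
  mean(U) = (7 + 5 + 9 + 7 + 5 + 6) / 6 = 39/6 = 6.5
  mean(V) = (1 + 2 + 8 + 6 + 6 + 7) / 6 = 30/6 = 5
  x̄ = (6.5, 5),  deviation x̄ - mu_0 = (6.5, 5) - (4, 6) = (2.5, -1).

Step 2 — sample covariance matrix, S[i,j] = (1/(n-1)) · Σ_k (x_{k,i} - mean_i) · (x_{k,j} - mean_j), divisor n-1 = 5:
  S[U,U] = ((0.5)·(0.5) + (-1.5)·(-1.5) + (2.5)·(2.5) + (0.5)·(0.5) + (-1.5)·(-1.5) + (-0.5)·(-0.5)) / 5 = 11.5/5 = 2.3
  S[U,V] = ((0.5)·(-4) + (-1.5)·(-3) + (2.5)·(3) + (0.5)·(1) + (-1.5)·(1) + (-0.5)·(2)) / 5 = 8/5 = 1.6
  S[V,V] = ((-4)·(-4) + (-3)·(-3) + (3)·(3) + (1)·(1) + (1)·(1) + (2)·(2)) / 5 = 40/5 = 8
  S = [[2.3, 1.6],
 [1.6, 8]].

Step 3 — invert S. det(S) = 2.3·8 - (1.6)² = 15.84.
  S^{-1} = (1/det) · [[d, -b], [-b, a]] = [[0.5051, -0.101],
 [-0.101, 0.1452]].

Step 4 — quadratic form (x̄ - mu_0)^T · S^{-1} · (x̄ - mu_0):
  S^{-1} · (x̄ - mu_0) = (1.3636, -0.3977),
  (x̄ - mu_0)^T · [...] = (2.5)·(1.3636) + (-1)·(-0.3977) = 3.8068.

Step 5 — scale by n: T² = 6 · 3.8068 = 22.8409.

T² ≈ 22.8409


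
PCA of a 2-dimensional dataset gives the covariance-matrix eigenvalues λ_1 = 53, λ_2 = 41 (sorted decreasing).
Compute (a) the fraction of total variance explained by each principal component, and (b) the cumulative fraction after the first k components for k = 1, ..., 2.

Step 1 — total variance = trace(Sigma) = Σ λ_i = 53 + 41 = 94.

Step 2 — fraction explained by component i = λ_i / Σ λ:
  PC1: 53/94 = 0.5638
  PC2: 41/94 = 0.4362

Step 3 — cumulative fraction after k components = (λ_1 + ... + λ_k) / Σ λ:
  k = 1: 53/94 = 0.5638
  k = 2: (53 + 41)/94 = 94/94 = 1

Summary (fraction, with percent):

explained: PC1 0.5638 (56.38%), PC2 0.4362 (43.62%);  cumulative: 0.5638, 1


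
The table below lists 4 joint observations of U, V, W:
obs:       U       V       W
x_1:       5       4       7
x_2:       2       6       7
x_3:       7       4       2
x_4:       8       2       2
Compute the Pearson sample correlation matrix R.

Step 1 — column means:
  mean(U) = (5 + 2 + 7 + 8) / 4 = 22/4 = 5.5
  mean(V) = (4 + 6 + 4 + 2) / 4 = 16/4 = 4
  mean(W) = (7 + 7 + 2 + 2) / 4 = 18/4 = 4.5

Step 2 — sample variances and covariances s[i,j] = (1/(n-1)) · Σ_k (x_{k,i} - mean_i) · (x_{k,j} - mean_j), with n-1 = 3:
  s[U,U] = ((-0.5)·(-0.5) + (-3.5)·(-3.5) + (1.5)·(1.5) + (2.5)·(2.5)) / 3 = 21/3 = 7
  s[U,V] = ((-0.5)·(0) + (-3.5)·(2) + (1.5)·(0) + (2.5)·(-2)) / 3 = -12/3 = -4
  s[U,W] = ((-0.5)·(2.5) + (-3.5)·(2.5) + (1.5)·(-2.5) + (2.5)·(-2.5)) / 3 = -20/3 = -6.6667
  s[V,V] = ((0)·(0) + (2)·(2) + (0)·(0) + (-2)·(-2)) / 3 = 8/3 = 2.6667
  s[V,W] = ((0)·(2.5) + (2)·(2.5) + (0)·(-2.5) + (-2)·(-2.5)) / 3 = 10/3 = 3.3333
  s[W,W] = ((2.5)·(2.5) + (2.5)·(2.5) + (-2.5)·(-2.5) + (-2.5)·(-2.5)) / 3 = 25/3 = 8.3333
  Sample standard deviations s_i = √(s[i,i]):
  s(U) = √(7) = 2.6458
  s(V) = √(2.6667) = 1.633
  s(W) = √(8.3333) = 2.8868

Step 3 — r_{ij} = s_{ij} / (s_i · s_j):
  r[U,U] = 1 (diagonal).
  r[U,V] = -4 / (2.6458 · 1.633) = -4 / 4.3205 = -0.9258
  r[U,W] = -6.6667 / (2.6458 · 2.8868) = -6.6667 / 7.6376 = -0.8729
  r[V,V] = 1 (diagonal).
  r[V,W] = 3.3333 / (1.633 · 2.8868) = 3.3333 / 4.714 = 0.7071
  r[W,W] = 1 (diagonal).

R is symmetric with unit diagonal. Assembling:

R = [[1, -0.9258, -0.8729],
 [-0.9258, 1, 0.7071],
 [-0.8729, 0.7071, 1]]


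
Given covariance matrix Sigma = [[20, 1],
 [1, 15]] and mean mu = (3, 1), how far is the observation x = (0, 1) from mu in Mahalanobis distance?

Step 1 — centre the observation: (x - mu) = (-3, 0).

Step 2 — invert Sigma. det(Sigma) = 20·15 - (1)² = 299.
  Sigma^{-1} = (1/det) · [[d, -b], [-b, a]] = [[0.0502, -0.0033],
 [-0.0033, 0.0669]].

Step 3 — form the quadratic (x - mu)^T · Sigma^{-1} · (x - mu):
  Sigma^{-1} · (x - mu) = (-0.1505, 0.01).
  (x - mu)^T · [Sigma^{-1} · (x - mu)] = (-3)·(-0.1505) + (0)·(0.01) = 0.4515.

Step 4 — take square root: d = √(0.4515) ≈ 0.6719.

d(x, mu) = √(0.4515) ≈ 0.6719


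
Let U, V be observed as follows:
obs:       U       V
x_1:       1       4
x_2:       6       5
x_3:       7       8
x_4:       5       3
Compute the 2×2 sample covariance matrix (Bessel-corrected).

Step 1 — column means:
  mean(U) = (1 + 6 + 7 + 5) / 4 = 19/4 = 4.75
  mean(V) = (4 + 5 + 8 + 3) / 4 = 20/4 = 5

Step 2 — sample covariance S[i,j] = (1/(n-1)) · Σ_k (x_{k,i} - mean_i) · (x_{k,j} - mean_j), with n-1 = 3.
  S[U,U] = ((-3.75)·(-3.75) + (1.25)·(1.25) + (2.25)·(2.25) + (0.25)·(0.25)) / 3 = 20.75/3 = 6.9167
  S[U,V] = ((-3.75)·(-1) + (1.25)·(0) + (2.25)·(3) + (0.25)·(-2)) / 3 = 10/3 = 3.3333
  S[V,V] = ((-1)·(-1) + (0)·(0) + (3)·(3) + (-2)·(-2)) / 3 = 14/3 = 4.6667

S is symmetric (S[j,i] = S[i,j]). Assembling:

S = [[6.9167, 3.3333],
 [3.3333, 4.6667]]


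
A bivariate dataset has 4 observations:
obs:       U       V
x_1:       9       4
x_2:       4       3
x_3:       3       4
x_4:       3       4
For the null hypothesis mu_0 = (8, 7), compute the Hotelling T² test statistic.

Step 1 — sample mean vector:
  mean(U) = (9 + 4 + 3 + 3) / 4 = 19/4 = 4.75
  mean(V) = (4 + 3 + 4 + 4) / 4 = 15/4 = 3.75
  x̄ = (4.75, 3.75),  deviation x̄ - mu_0 = (4.75, 3.75) - (8, 7) = (-3.25, -3.25).

Step 2 — sample covariance matrix, S[i,j] = (1/(n-1)) · Σ_k (x_{k,i} - mean_i) · (x_{k,j} - mean_j), divisor n-1 = 3:
  S[U,U] = ((4.25)·(4.25) + (-0.75)·(-0.75) + (-1.75)·(-1.75) + (-1.75)·(-1.75)) / 3 = 24.75/3 = 8.25
  S[U,V] = ((4.25)·(0.25) + (-0.75)·(-0.75) + (-1.75)·(0.25) + (-1.75)·(0.25)) / 3 = 0.75/3 = 0.25
  S[V,V] = ((0.25)·(0.25) + (-0.75)·(-0.75) + (0.25)·(0.25) + (0.25)·(0.25)) / 3 = 0.75/3 = 0.25
  S = [[8.25, 0.25],
 [0.25, 0.25]].

Step 3 — invert S. det(S) = 8.25·0.25 - (0.25)² = 2.
  S^{-1} = (1/det) · [[d, -b], [-b, a]] = [[0.125, -0.125],
 [-0.125, 4.125]].

Step 4 — quadratic form (x̄ - mu_0)^T · S^{-1} · (x̄ - mu_0):
  S^{-1} · (x̄ - mu_0) = (0, -13),
  (x̄ - mu_0)^T · [...] = (-3.25)·(0) + (-3.25)·(-13) = 42.25.

Step 5 — scale by n: T² = 4 · 42.25 = 169.

T² ≈ 169


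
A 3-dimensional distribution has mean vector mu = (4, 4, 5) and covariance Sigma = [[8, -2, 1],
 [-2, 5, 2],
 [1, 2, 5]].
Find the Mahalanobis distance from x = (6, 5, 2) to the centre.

Step 1 — centre the observation: (x - mu) = (2, 1, -3).

Step 2 — invert Sigma (cofactor / det for 3×3, or solve directly):
  Sigma^{-1} = [[0.1556, 0.0889, -0.0667],
 [0.0889, 0.2889, -0.1333],
 [-0.0667, -0.1333, 0.2667]].

Step 3 — form the quadratic (x - mu)^T · Sigma^{-1} · (x - mu):
  Sigma^{-1} · (x - mu) = (0.6, 0.8667, -1.0667).
  (x - mu)^T · [Sigma^{-1} · (x - mu)] = (2)·(0.6) + (1)·(0.8667) + (-3)·(-1.0667) = 5.2667.

Step 4 — take square root: d = √(5.2667) ≈ 2.2949.

d(x, mu) = √(5.2667) ≈ 2.2949


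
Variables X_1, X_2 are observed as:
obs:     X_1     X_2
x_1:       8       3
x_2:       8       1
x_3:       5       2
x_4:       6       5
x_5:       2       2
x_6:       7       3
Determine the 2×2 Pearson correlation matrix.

Step 1 — column means:
  mean(X_1) = (8 + 8 + 5 + 6 + 2 + 7) / 6 = 36/6 = 6
  mean(X_2) = (3 + 1 + 2 + 5 + 2 + 3) / 6 = 16/6 = 2.6667

Step 2 — sample variances and covariances s[i,j] = (1/(n-1)) · Σ_k (x_{k,i} - mean_i) · (x_{k,j} - mean_j), with n-1 = 5:
  s[X_1,X_1] = ((2)·(2) + (2)·(2) + (-1)·(-1) + (0)·(0) + (-4)·(-4) + (1)·(1)) / 5 = 26/5 = 5.2
  s[X_1,X_2] = ((2)·(0.3333) + (2)·(-1.6667) + (-1)·(-0.6667) + (0)·(2.3333) + (-4)·(-0.6667) + (1)·(0.3333)) / 5 = 1/5 = 0.2
  s[X_2,X_2] = ((0.3333)·(0.3333) + (-1.6667)·(-1.6667) + (-0.6667)·(-0.6667) + (2.3333)·(2.3333) + (-0.6667)·(-0.6667) + (0.3333)·(0.3333)) / 5 = 9.3333/5 = 1.8667
  Sample standard deviations s_i = √(s[i,i]):
  s(X_1) = √(5.2) = 2.2804
  s(X_2) = √(1.8667) = 1.3663

Step 3 — r_{ij} = s_{ij} / (s_i · s_j):
  r[X_1,X_1] = 1 (diagonal).
  r[X_1,X_2] = 0.2 / (2.2804 · 1.3663) = 0.2 / 3.1156 = 0.0642
  r[X_2,X_2] = 1 (diagonal).

R is symmetric with unit diagonal. Assembling:

R = [[1, 0.0642],
 [0.0642, 1]]


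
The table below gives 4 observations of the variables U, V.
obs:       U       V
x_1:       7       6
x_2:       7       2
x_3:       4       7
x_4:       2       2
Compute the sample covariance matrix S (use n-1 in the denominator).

Step 1 — column means:
  mean(U) = (7 + 7 + 4 + 2) / 4 = 20/4 = 5
  mean(V) = (6 + 2 + 7 + 2) / 4 = 17/4 = 4.25

Step 2 — sample covariance S[i,j] = (1/(n-1)) · Σ_k (x_{k,i} - mean_i) · (x_{k,j} - mean_j), with n-1 = 3.
  S[U,U] = ((2)·(2) + (2)·(2) + (-1)·(-1) + (-3)·(-3)) / 3 = 18/3 = 6
  S[U,V] = ((2)·(1.75) + (2)·(-2.25) + (-1)·(2.75) + (-3)·(-2.25)) / 3 = 3/3 = 1
  S[V,V] = ((1.75)·(1.75) + (-2.25)·(-2.25) + (2.75)·(2.75) + (-2.25)·(-2.25)) / 3 = 20.75/3 = 6.9167

S is symmetric (S[j,i] = S[i,j]). Assembling:

S = [[6, 1],
 [1, 6.9167]]


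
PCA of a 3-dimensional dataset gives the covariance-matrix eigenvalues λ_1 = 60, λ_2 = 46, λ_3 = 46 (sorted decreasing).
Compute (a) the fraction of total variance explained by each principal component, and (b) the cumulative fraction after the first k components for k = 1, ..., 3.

Step 1 — total variance = trace(Sigma) = Σ λ_i = 60 + 46 + 46 = 152.

Step 2 — fraction explained by component i = λ_i / Σ λ:
  PC1: 60/152 = 0.3947
  PC2: 46/152 = 0.3026
  PC3: 46/152 = 0.3026

Step 3 — cumulative fraction after k components = (λ_1 + ... + λ_k) / Σ λ:
  k = 1: 60/152 = 0.3947
  k = 2: (60 + 46)/152 = 106/152 = 0.6974
  k = 3: (60 + 46 + 46)/152 = 152/152 = 1

Summary (fraction, with percent):

explained: PC1 0.3947 (39.47%), PC2 0.3026 (30.26%), PC3 0.3026 (30.26%);  cumulative: 0.3947, 0.6974, 1


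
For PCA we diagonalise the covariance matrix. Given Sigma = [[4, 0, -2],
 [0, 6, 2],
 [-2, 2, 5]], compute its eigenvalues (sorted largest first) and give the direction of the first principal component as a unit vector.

Step 1 — characteristic polynomial p(λ) = det(λI - Sigma) = λ³ - tr·λ² + c_1·λ - det, where tr = trace, c_1 = sum of the principal 2×2 minors, det = det(Sigma):
  tr = 4 + 6 + 5 = 15,
  c_1 = (4·6 - (0)²) + (4·5 - (-2)²) + (6·5 - (2)²) = 24 + 16 + 26 = 66,
  det = 4·(6·5 - (2)²) - (0)·((0)·5 - (2)·(-2)) + (-2)·((0)·(2) - 6·(-2)) = 4·(26) - (0)·(4) + (-2)·(12) = 80.
  So p(λ) = λ³ - 15λ² + 66λ - 80.
Step 2 — look for an integer root (rational root theorem: any rational root is an integer divisor of 80). Testing λ = 2:
  p(2) = 8 - 60 + 132 - 80 = 0  ✓
  Dividing out (λ - 2): p(λ) = (λ - 2)(λ² - 13λ + 40).
Step 3 — remaining eigenvalues from the quadratic λ² - 13λ + 40 = 0:
  Δ = 13² - 4·40 = 169 - 160 = 9,  λ = (13 ± √9)/2 = (13 ± 3)/2 = 8 or 5.
  Sorted: λ_1 = 8,  λ_2 = 5,  λ_3 = 2  (check: sum = 15 = tr ✓).

Step 4 — unit eigenvector for λ_1 = 8: v spans the null space of (Sigma - λ_1 I), whose rows are
  r_1 = (-4, 0, -2),  r_2 = (0, -2, 2),  r_3 = (-2, 2, -3).
  v is orthogonal to every row, so take v ∝ r_1 × r_2 = ((0)·(2) - (-2)·(-2), (-2)·(0) - (-4)·(2), (-4)·(-2) - (0)·(0)) = (-4, 8, 8).
  Rescale (divide by 4; multiply by -1 so the first nonzero entry is positive): u = (1, -2, -2).
  ||u|| = √((1)² + (-2)² + (-2)²) = √(9) = 3,  v_1 = u/||u|| ≈ (0.3333, -0.6667, -0.6667) (||v_1|| = 1).

λ_1 = 8,  λ_2 = 5,  λ_3 = 2;  v_1 ≈ (0.3333, -0.6667, -0.6667)


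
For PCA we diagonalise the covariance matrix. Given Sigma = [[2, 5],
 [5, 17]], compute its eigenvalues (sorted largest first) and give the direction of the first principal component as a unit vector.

Step 1 — characteristic polynomial of 2×2 Sigma:
  det(Sigma - λI) = λ² - trace · λ + det = 0.
  trace = 2 + 17 = 19, det = 2·17 - (5)² = 9.
Step 2 — discriminant:
  Δ = trace² - 4·det = 361 - 36 = 325.
Step 3 — eigenvalues:
  λ = (trace ± √Δ)/2 = (19 ± 18.0278)/2,
  λ_1 = 18.5139,  λ_2 = 0.4861.

Step 4 — unit eigenvector for λ_1: solve (Sigma - λ_1 I)v = 0. First row:
  (2 - 18.5139)·v_x + (5)·v_y = 0, i.e. (-16.5139)·v_x + (5)·v_y = 0,
  so v ∝ (b, λ_1 - a) = (5, 16.5139) = u.
  ||u|| = √((5)² + (16.5139)²) = √(297.7082) ≈ 17.2542,
  v_1 = u/||u|| ≈ (0.2898, 0.9571) (||v_1|| = 1).

λ_1 = 18.5139,  λ_2 = 0.4861;  v_1 ≈ (0.2898, 0.9571)


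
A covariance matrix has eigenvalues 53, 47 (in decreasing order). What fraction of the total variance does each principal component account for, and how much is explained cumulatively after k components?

Step 1 — total variance = trace(Sigma) = Σ λ_i = 53 + 47 = 100.

Step 2 — fraction explained by component i = λ_i / Σ λ:
  PC1: 53/100 = 0.53
  PC2: 47/100 = 0.47

Step 3 — cumulative fraction after k components = (λ_1 + ... + λ_k) / Σ λ:
  k = 1: 53/100 = 0.53
  k = 2: (53 + 47)/100 = 100/100 = 1

Summary (fraction, with percent):

explained: PC1 0.53 (53%), PC2 0.47 (47%);  cumulative: 0.53, 1


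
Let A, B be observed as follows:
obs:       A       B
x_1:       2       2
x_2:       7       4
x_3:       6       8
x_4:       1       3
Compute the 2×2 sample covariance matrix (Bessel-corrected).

Step 1 — column means:
  mean(A) = (2 + 7 + 6 + 1) / 4 = 16/4 = 4
  mean(B) = (2 + 4 + 8 + 3) / 4 = 17/4 = 4.25

Step 2 — sample covariance S[i,j] = (1/(n-1)) · Σ_k (x_{k,i} - mean_i) · (x_{k,j} - mean_j), with n-1 = 3.
  S[A,A] = ((-2)·(-2) + (3)·(3) + (2)·(2) + (-3)·(-3)) / 3 = 26/3 = 8.6667
  S[A,B] = ((-2)·(-2.25) + (3)·(-0.25) + (2)·(3.75) + (-3)·(-1.25)) / 3 = 15/3 = 5
  S[B,B] = ((-2.25)·(-2.25) + (-0.25)·(-0.25) + (3.75)·(3.75) + (-1.25)·(-1.25)) / 3 = 20.75/3 = 6.9167

S is symmetric (S[j,i] = S[i,j]). Assembling:

S = [[8.6667, 5],
 [5, 6.9167]]


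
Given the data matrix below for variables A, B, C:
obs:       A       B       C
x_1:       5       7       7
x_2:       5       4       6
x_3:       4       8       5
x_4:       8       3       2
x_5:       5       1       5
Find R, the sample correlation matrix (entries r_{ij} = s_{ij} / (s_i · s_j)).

Step 1 — column means:
  mean(A) = (5 + 5 + 4 + 8 + 5) / 5 = 27/5 = 5.4
  mean(B) = (7 + 4 + 8 + 3 + 1) / 5 = 23/5 = 4.6
  mean(C) = (7 + 6 + 5 + 2 + 5) / 5 = 25/5 = 5

Step 2 — sample variances and covariances s[i,j] = (1/(n-1)) · Σ_k (x_{k,i} - mean_i) · (x_{k,j} - mean_j), with n-1 = 4:
  s[A,A] = ((-0.4)·(-0.4) + (-0.4)·(-0.4) + (-1.4)·(-1.4) + (2.6)·(2.6) + (-0.4)·(-0.4)) / 4 = 9.2/4 = 2.3
  s[A,B] = ((-0.4)·(2.4) + (-0.4)·(-0.6) + (-1.4)·(3.4) + (2.6)·(-1.6) + (-0.4)·(-3.6)) / 4 = -8.2/4 = -2.05
  s[A,C] = ((-0.4)·(2) + (-0.4)·(1) + (-1.4)·(0) + (2.6)·(-3) + (-0.4)·(0)) / 4 = -9/4 = -2.25
  s[B,B] = ((2.4)·(2.4) + (-0.6)·(-0.6) + (3.4)·(3.4) + (-1.6)·(-1.6) + (-3.6)·(-3.6)) / 4 = 33.2/4 = 8.3
  s[B,C] = ((2.4)·(2) + (-0.6)·(1) + (3.4)·(0) + (-1.6)·(-3) + (-3.6)·(0)) / 4 = 9/4 = 2.25
  s[C,C] = ((2)·(2) + (1)·(1) + (0)·(0) + (-3)·(-3) + (0)·(0)) / 4 = 14/4 = 3.5
  Sample standard deviations s_i = √(s[i,i]):
  s(A) = √(2.3) = 1.5166
  s(B) = √(8.3) = 2.881
  s(C) = √(3.5) = 1.8708

Step 3 — r_{ij} = s_{ij} / (s_i · s_j):
  r[A,A] = 1 (diagonal).
  r[A,B] = -2.05 / (1.5166 · 2.881) = -2.05 / 4.3692 = -0.4692
  r[A,C] = -2.25 / (1.5166 · 1.8708) = -2.25 / 2.8373 = -0.793
  r[B,B] = 1 (diagonal).
  r[B,C] = 2.25 / (2.881 · 1.8708) = 2.25 / 5.3898 = 0.4175
  r[C,C] = 1 (diagonal).

R is symmetric with unit diagonal. Assembling:

R = [[1, -0.4692, -0.793],
 [-0.4692, 1, 0.4175],
 [-0.793, 0.4175, 1]]


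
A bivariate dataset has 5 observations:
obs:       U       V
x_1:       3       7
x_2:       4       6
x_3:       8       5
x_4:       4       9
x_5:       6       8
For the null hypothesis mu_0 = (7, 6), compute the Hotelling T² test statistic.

Step 1 — sample mean vector:
  mean(U) = (3 + 4 + 8 + 4 + 6) / 5 = 25/5 = 5
  mean(V) = (7 + 6 + 5 + 9 + 8) / 5 = 35/5 = 7
  x̄ = (5, 7),  deviation x̄ - mu_0 = (5, 7) - (7, 6) = (-2, 1).

Step 2 — sample covariance matrix, S[i,j] = (1/(n-1)) · Σ_k (x_{k,i} - mean_i) · (x_{k,j} - mean_j), divisor n-1 = 4:
  S[U,U] = ((-2)·(-2) + (-1)·(-1) + (3)·(3) + (-1)·(-1) + (1)·(1)) / 4 = 16/4 = 4
  S[U,V] = ((-2)·(0) + (-1)·(-1) + (3)·(-2) + (-1)·(2) + (1)·(1)) / 4 = -6/4 = -1.5
  S[V,V] = ((0)·(0) + (-1)·(-1) + (-2)·(-2) + (2)·(2) + (1)·(1)) / 4 = 10/4 = 2.5
  S = [[4, -1.5],
 [-1.5, 2.5]].

Step 3 — invert S. det(S) = 4·2.5 - (-1.5)² = 7.75.
  S^{-1} = (1/det) · [[d, -b], [-b, a]] = [[0.3226, 0.1935],
 [0.1935, 0.5161]].

Step 4 — quadratic form (x̄ - mu_0)^T · S^{-1} · (x̄ - mu_0):
  S^{-1} · (x̄ - mu_0) = (-0.4516, 0.129),
  (x̄ - mu_0)^T · [...] = (-2)·(-0.4516) + (1)·(0.129) = 1.0323.

Step 5 — scale by n: T² = 5 · 1.0323 = 5.1613.

T² ≈ 5.1613


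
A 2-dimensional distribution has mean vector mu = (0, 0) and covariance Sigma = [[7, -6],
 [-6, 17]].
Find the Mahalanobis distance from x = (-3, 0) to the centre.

Step 1 — centre the observation: (x - mu) = (-3, 0).

Step 2 — invert Sigma. det(Sigma) = 7·17 - (-6)² = 83.
  Sigma^{-1} = (1/det) · [[d, -b], [-b, a]] = [[0.2048, 0.0723],
 [0.0723, 0.0843]].

Step 3 — form the quadratic (x - mu)^T · Sigma^{-1} · (x - mu):
  Sigma^{-1} · (x - mu) = (-0.6145, -0.2169).
  (x - mu)^T · [Sigma^{-1} · (x - mu)] = (-3)·(-0.6145) + (0)·(-0.2169) = 1.8434.

Step 4 — take square root: d = √(1.8434) ≈ 1.3577.

d(x, mu) = √(1.8434) ≈ 1.3577


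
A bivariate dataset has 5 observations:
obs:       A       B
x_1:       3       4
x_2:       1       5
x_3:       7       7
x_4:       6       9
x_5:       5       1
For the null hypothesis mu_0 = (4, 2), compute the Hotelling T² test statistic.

Step 1 — sample mean vector:
  mean(A) = (3 + 1 + 7 + 6 + 5) / 5 = 22/5 = 4.4
  mean(B) = (4 + 5 + 7 + 9 + 1) / 5 = 26/5 = 5.2
  x̄ = (4.4, 5.2),  deviation x̄ - mu_0 = (4.4, 5.2) - (4, 2) = (0.4, 3.2).

Step 2 — sample covariance matrix, S[i,j] = (1/(n-1)) · Σ_k (x_{k,i} - mean_i) · (x_{k,j} - mean_j), divisor n-1 = 4:
  S[A,A] = ((-1.4)·(-1.4) + (-3.4)·(-3.4) + (2.6)·(2.6) + (1.6)·(1.6) + (0.6)·(0.6)) / 4 = 23.2/4 = 5.8
  S[A,B] = ((-1.4)·(-1.2) + (-3.4)·(-0.2) + (2.6)·(1.8) + (1.6)·(3.8) + (0.6)·(-4.2)) / 4 = 10.6/4 = 2.65
  S[B,B] = ((-1.2)·(-1.2) + (-0.2)·(-0.2) + (1.8)·(1.8) + (3.8)·(3.8) + (-4.2)·(-4.2)) / 4 = 36.8/4 = 9.2
  S = [[5.8, 2.65],
 [2.65, 9.2]].

Step 3 — invert S. det(S) = 5.8·9.2 - (2.65)² = 46.3375.
  S^{-1} = (1/det) · [[d, -b], [-b, a]] = [[0.1985, -0.0572],
 [-0.0572, 0.1252]].

Step 4 — quadratic form (x̄ - mu_0)^T · S^{-1} · (x̄ - mu_0):
  S^{-1} · (x̄ - mu_0) = (-0.1036, 0.3777),
  (x̄ - mu_0)^T · [...] = (0.4)·(-0.1036) + (3.2)·(0.3777) = 1.1671.

Step 5 — scale by n: T² = 5 · 1.1671 = 5.8354.

T² ≈ 5.8354


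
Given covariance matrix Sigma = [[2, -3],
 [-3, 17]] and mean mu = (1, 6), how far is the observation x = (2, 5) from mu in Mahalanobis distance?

Step 1 — centre the observation: (x - mu) = (1, -1).

Step 2 — invert Sigma. det(Sigma) = 2·17 - (-3)² = 25.
  Sigma^{-1} = (1/det) · [[d, -b], [-b, a]] = [[0.68, 0.12],
 [0.12, 0.08]].

Step 3 — form the quadratic (x - mu)^T · Sigma^{-1} · (x - mu):
  Sigma^{-1} · (x - mu) = (0.56, 0.04).
  (x - mu)^T · [Sigma^{-1} · (x - mu)] = (1)·(0.56) + (-1)·(0.04) = 0.52.

Step 4 — take square root: d = √(0.52) ≈ 0.7211.

d(x, mu) = √(0.52) ≈ 0.7211


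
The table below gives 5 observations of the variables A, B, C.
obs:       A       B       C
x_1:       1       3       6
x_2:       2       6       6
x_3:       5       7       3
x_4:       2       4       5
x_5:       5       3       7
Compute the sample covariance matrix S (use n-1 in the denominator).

Step 1 — column means:
  mean(A) = (1 + 2 + 5 + 2 + 5) / 5 = 15/5 = 3
  mean(B) = (3 + 6 + 7 + 4 + 3) / 5 = 23/5 = 4.6
  mean(C) = (6 + 6 + 3 + 5 + 7) / 5 = 27/5 = 5.4

Step 2 — sample covariance S[i,j] = (1/(n-1)) · Σ_k (x_{k,i} - mean_i) · (x_{k,j} - mean_j), with n-1 = 4.
  S[A,A] = ((-2)·(-2) + (-1)·(-1) + (2)·(2) + (-1)·(-1) + (2)·(2)) / 4 = 14/4 = 3.5
  S[A,B] = ((-2)·(-1.6) + (-1)·(1.4) + (2)·(2.4) + (-1)·(-0.6) + (2)·(-1.6)) / 4 = 4/4 = 1
  S[A,C] = ((-2)·(0.6) + (-1)·(0.6) + (2)·(-2.4) + (-1)·(-0.4) + (2)·(1.6)) / 4 = -3/4 = -0.75
  S[B,B] = ((-1.6)·(-1.6) + (1.4)·(1.4) + (2.4)·(2.4) + (-0.6)·(-0.6) + (-1.6)·(-1.6)) / 4 = 13.2/4 = 3.3
  S[B,C] = ((-1.6)·(0.6) + (1.4)·(0.6) + (2.4)·(-2.4) + (-0.6)·(-0.4) + (-1.6)·(1.6)) / 4 = -8.2/4 = -2.05
  S[C,C] = ((0.6)·(0.6) + (0.6)·(0.6) + (-2.4)·(-2.4) + (-0.4)·(-0.4) + (1.6)·(1.6)) / 4 = 9.2/4 = 2.3

S is symmetric (S[j,i] = S[i,j]). Assembling:

S = [[3.5, 1, -0.75],
 [1, 3.3, -2.05],
 [-0.75, -2.05, 2.3]]


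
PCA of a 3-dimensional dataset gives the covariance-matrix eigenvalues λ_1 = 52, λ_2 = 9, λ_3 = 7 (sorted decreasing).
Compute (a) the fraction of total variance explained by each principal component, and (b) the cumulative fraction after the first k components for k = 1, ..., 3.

Step 1 — total variance = trace(Sigma) = Σ λ_i = 52 + 9 + 7 = 68.

Step 2 — fraction explained by component i = λ_i / Σ λ:
  PC1: 52/68 = 0.7647
  PC2: 9/68 = 0.1324
  PC3: 7/68 = 0.1029

Step 3 — cumulative fraction after k components = (λ_1 + ... + λ_k) / Σ λ:
  k = 1: 52/68 = 0.7647
  k = 2: (52 + 9)/68 = 61/68 = 0.8971
  k = 3: (52 + 9 + 7)/68 = 68/68 = 1

Summary (fraction, with percent):

explained: PC1 0.7647 (76.47%), PC2 0.1324 (13.24%), PC3 0.1029 (10.29%);  cumulative: 0.7647, 0.8971, 1


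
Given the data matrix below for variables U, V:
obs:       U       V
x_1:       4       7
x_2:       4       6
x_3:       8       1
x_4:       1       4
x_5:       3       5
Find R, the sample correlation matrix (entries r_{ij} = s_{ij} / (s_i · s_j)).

Step 1 — column means:
  mean(U) = (4 + 4 + 8 + 1 + 3) / 5 = 20/5 = 4
  mean(V) = (7 + 6 + 1 + 4 + 5) / 5 = 23/5 = 4.6

Step 2 — sample variances and covariances s[i,j] = (1/(n-1)) · Σ_k (x_{k,i} - mean_i) · (x_{k,j} - mean_j), with n-1 = 4:
  s[U,U] = ((0)·(0) + (0)·(0) + (4)·(4) + (-3)·(-3) + (-1)·(-1)) / 4 = 26/4 = 6.5
  s[U,V] = ((0)·(2.4) + (0)·(1.4) + (4)·(-3.6) + (-3)·(-0.6) + (-1)·(0.4)) / 4 = -13/4 = -3.25
  s[V,V] = ((2.4)·(2.4) + (1.4)·(1.4) + (-3.6)·(-3.6) + (-0.6)·(-0.6) + (0.4)·(0.4)) / 4 = 21.2/4 = 5.3
  Sample standard deviations s_i = √(s[i,i]):
  s(U) = √(6.5) = 2.5495
  s(V) = √(5.3) = 2.3022

Step 3 — r_{ij} = s_{ij} / (s_i · s_j):
  r[U,U] = 1 (diagonal).
  r[U,V] = -3.25 / (2.5495 · 2.3022) = -3.25 / 5.8694 = -0.5537
  r[V,V] = 1 (diagonal).

R is symmetric with unit diagonal. Assembling:

R = [[1, -0.5537],
 [-0.5537, 1]]


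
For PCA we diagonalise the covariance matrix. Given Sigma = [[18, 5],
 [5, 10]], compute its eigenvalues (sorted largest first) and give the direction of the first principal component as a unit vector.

Step 1 — characteristic polynomial of 2×2 Sigma:
  det(Sigma - λI) = λ² - trace · λ + det = 0.
  trace = 18 + 10 = 28, det = 18·10 - (5)² = 155.
Step 2 — discriminant:
  Δ = trace² - 4·det = 784 - 620 = 164.
Step 3 — eigenvalues:
  λ = (trace ± √Δ)/2 = (28 ± 12.8062)/2,
  λ_1 = 20.4031,  λ_2 = 7.5969.

Step 4 — unit eigenvector for λ_1: solve (Sigma - λ_1 I)v = 0. First row:
  (18 - 20.4031)·v_x + (5)·v_y = 0, i.e. (-2.4031)·v_x + (5)·v_y = 0,
  so v ∝ (b, λ_1 - a) = (5, 2.4031) = u.
  ||u|| = √((5)² + (2.4031)²) = √(30.775) ≈ 5.5475,
  v_1 = u/||u|| ≈ (0.9013, 0.4332) (||v_1|| = 1).

λ_1 = 20.4031,  λ_2 = 7.5969;  v_1 ≈ (0.9013, 0.4332)


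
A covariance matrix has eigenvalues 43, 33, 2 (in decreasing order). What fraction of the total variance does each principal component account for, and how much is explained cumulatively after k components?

Step 1 — total variance = trace(Sigma) = Σ λ_i = 43 + 33 + 2 = 78.

Step 2 — fraction explained by component i = λ_i / Σ λ:
  PC1: 43/78 = 0.5513
  PC2: 33/78 = 0.4231
  PC3: 2/78 = 0.0256

Step 3 — cumulative fraction after k components = (λ_1 + ... + λ_k) / Σ λ:
  k = 1: 43/78 = 0.5513
  k = 2: (43 + 33)/78 = 76/78 = 0.9744
  k = 3: (43 + 33 + 2)/78 = 78/78 = 1

Summary (fraction, with percent):

explained: PC1 0.5513 (55.13%), PC2 0.4231 (42.31%), PC3 0.0256 (2.56%);  cumulative: 0.5513, 0.9744, 1


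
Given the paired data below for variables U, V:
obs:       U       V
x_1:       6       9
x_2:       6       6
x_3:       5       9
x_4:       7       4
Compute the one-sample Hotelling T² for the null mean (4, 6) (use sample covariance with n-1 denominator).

Step 1 — sample mean vector:
  mean(U) = (6 + 6 + 5 + 7) / 4 = 24/4 = 6
  mean(V) = (9 + 6 + 9 + 4) / 4 = 28/4 = 7
  x̄ = (6, 7),  deviation x̄ - mu_0 = (6, 7) - (4, 6) = (2, 1).

Step 2 — sample covariance matrix, S[i,j] = (1/(n-1)) · Σ_k (x_{k,i} - mean_i) · (x_{k,j} - mean_j), divisor n-1 = 3:
  S[U,U] = ((0)·(0) + (0)·(0) + (-1)·(-1) + (1)·(1)) / 3 = 2/3 = 0.6667
  S[U,V] = ((0)·(2) + (0)·(-1) + (-1)·(2) + (1)·(-3)) / 3 = -5/3 = -1.6667
  S[V,V] = ((2)·(2) + (-1)·(-1) + (2)·(2) + (-3)·(-3)) / 3 = 18/3 = 6
  S = [[0.6667, -1.6667],
 [-1.6667, 6]].

Step 3 — invert S. det(S) = 0.6667·6 - (-1.6667)² = 1.2222.
  S^{-1} = (1/det) · [[d, -b], [-b, a]] = [[4.9091, 1.3636],
 [1.3636, 0.5455]].

Step 4 — quadratic form (x̄ - mu_0)^T · S^{-1} · (x̄ - mu_0):
  S^{-1} · (x̄ - mu_0) = (11.1818, 3.2727),
  (x̄ - mu_0)^T · [...] = (2)·(11.1818) + (1)·(3.2727) = 25.6364.

Step 5 — scale by n: T² = 4 · 25.6364 = 102.5455.

T² ≈ 102.5455
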